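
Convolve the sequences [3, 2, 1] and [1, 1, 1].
y[0] = 3×1 = 3; y[1] = 3×1 + 2×1 = 5; y[2] = 3×1 + 2×1 + 1×1 = 6; y[3] = 2×1 + 1×1 = 3; y[4] = 1×1 = 1

[3, 5, 6, 3, 1]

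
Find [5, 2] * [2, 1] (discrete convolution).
y[0] = 5×2 = 10; y[1] = 5×1 + 2×2 = 9; y[2] = 2×1 = 2

[10, 9, 2]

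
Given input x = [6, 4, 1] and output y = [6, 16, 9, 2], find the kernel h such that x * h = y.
Output length 4 = len(x) + len(h) - 1 ⇒ len(h) = 2. Solve h forward using h[k] = (y[k] - Σ_{i≥1} x[i]·h[k-i]) / x[0]: h[0] = y[0] / x[0] = 6 / 6 = 1; h[1] = (y[1] - 4×1) / x[0] = (16 - 4×1) / 6 = 2. So h = [1, 2]. Forward-check [6, 4, 1] * [1, 2]: y[0] = 6×1 = 6; y[1] = 6×2 + 4×1 = 16; y[2] = 4×2 + 1×1 = 9; y[3] = 1×2 = 2 → [6, 16, 9, 2] ✓

[1, 2]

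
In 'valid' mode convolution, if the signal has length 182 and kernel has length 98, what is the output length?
'Valid' mode counts only positions where the kernel fully overlaps the signal: m - n + 1 = 182 - 98 + 1 = 85

85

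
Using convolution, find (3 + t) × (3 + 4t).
Ascending coefficients: a = [3, 1], b = [3, 4]. c[0] = 3×3 = 9; c[1] = 3×4 + 1×3 = 15; c[2] = 1×4 = 4. Result coefficients: [9, 15, 4] → 9 + 15t + 4t^2

9 + 15t + 4t^2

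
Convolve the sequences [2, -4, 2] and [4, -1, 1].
y[0] = 2×4 = 8; y[1] = 2×-1 + -4×4 = -18; y[2] = 2×1 + -4×-1 + 2×4 = 14; y[3] = -4×1 + 2×-1 = -6; y[4] = 2×1 = 2

[8, -18, 14, -6, 2]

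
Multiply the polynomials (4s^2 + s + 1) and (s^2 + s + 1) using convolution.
Ascending coefficients: a = [1, 1, 4], b = [1, 1, 1]. c[0] = 1×1 = 1; c[1] = 1×1 + 1×1 = 2; c[2] = 1×1 + 1×1 + 4×1 = 6; c[3] = 1×1 + 4×1 = 5; c[4] = 4×1 = 4. Result coefficients: [1, 2, 6, 5, 4] → 4s^4 + 5s^3 + 6s^2 + 2s + 1

4s^4 + 5s^3 + 6s^2 + 2s + 1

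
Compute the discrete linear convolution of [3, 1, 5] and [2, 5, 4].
y[0] = 3×2 = 6; y[1] = 3×5 + 1×2 = 17; y[2] = 3×4 + 1×5 + 5×2 = 27; y[3] = 1×4 + 5×5 = 29; y[4] = 5×4 = 20

[6, 17, 27, 29, 20]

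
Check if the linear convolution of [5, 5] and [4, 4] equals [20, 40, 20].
Recompute linear convolution of [5, 5] and [4, 4]: y[0] = 5×4 = 20; y[1] = 5×4 + 5×4 = 40; y[2] = 5×4 = 20 → [20, 40, 20]. Given [20, 40, 20] matches, so answer: Yes

Yes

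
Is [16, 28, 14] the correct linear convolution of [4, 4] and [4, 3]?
Recompute linear convolution of [4, 4] and [4, 3]: y[0] = 4×4 = 16; y[1] = 4×3 + 4×4 = 28; y[2] = 4×3 = 12 → [16, 28, 12]. Compare to given [16, 28, 14]: they differ at index 2: given 14, correct 12, so answer: No

No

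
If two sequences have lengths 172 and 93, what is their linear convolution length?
Linear/full convolution length: m + n - 1 = 172 + 93 - 1 = 264

264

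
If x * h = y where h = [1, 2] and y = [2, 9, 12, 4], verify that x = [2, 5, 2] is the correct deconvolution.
Forward-compute [2, 5, 2] * [1, 2]: y[0] = 2×1 = 2; y[1] = 2×2 + 5×1 = 9; y[2] = 5×2 + 2×1 = 12; y[3] = 2×2 = 4 → [2, 9, 12, 4]. Matches given y = [2, 9, 12, 4], so verified.

Verified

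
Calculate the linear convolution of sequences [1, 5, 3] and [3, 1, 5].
y[0] = 1×3 = 3; y[1] = 1×1 + 5×3 = 16; y[2] = 1×5 + 5×1 + 3×3 = 19; y[3] = 5×5 + 3×1 = 28; y[4] = 3×5 = 15

[3, 16, 19, 28, 15]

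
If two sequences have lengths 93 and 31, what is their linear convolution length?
Linear/full convolution length: m + n - 1 = 93 + 31 - 1 = 123

123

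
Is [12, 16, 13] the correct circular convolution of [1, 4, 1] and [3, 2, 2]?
Recompute circular convolution of [1, 4, 1] and [3, 2, 2]: y[0] = 1×3 + 4×2 + 1×2 = 13; y[1] = 1×2 + 4×3 + 1×2 = 16; y[2] = 1×2 + 4×2 + 1×3 = 13 → [13, 16, 13]. Compare to given [12, 16, 13]: they differ at index 0: given 12, correct 13, so answer: No

No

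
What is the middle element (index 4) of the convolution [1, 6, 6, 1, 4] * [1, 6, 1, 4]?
Use y[k] = Σ_i a[i]·b[k-i] at k=4. y[4] = 6×4 + 6×1 + 1×6 + 4×1 = 40

40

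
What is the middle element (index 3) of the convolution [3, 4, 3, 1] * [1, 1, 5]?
Use y[k] = Σ_i a[i]·b[k-i] at k=3. y[3] = 4×5 + 3×1 + 1×1 = 24

24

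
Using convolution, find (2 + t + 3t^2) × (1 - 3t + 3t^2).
Ascending coefficients: a = [2, 1, 3], b = [1, -3, 3]. c[0] = 2×1 = 2; c[1] = 2×-3 + 1×1 = -5; c[2] = 2×3 + 1×-3 + 3×1 = 6; c[3] = 1×3 + 3×-3 = -6; c[4] = 3×3 = 9. Result coefficients: [2, -5, 6, -6, 9] → 2 - 5t + 6t^2 - 6t^3 + 9t^4

2 - 5t + 6t^2 - 6t^3 + 9t^4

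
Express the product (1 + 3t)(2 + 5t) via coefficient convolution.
Ascending coefficients: a = [1, 3], b = [2, 5]. c[0] = 1×2 = 2; c[1] = 1×5 + 3×2 = 11; c[2] = 3×5 = 15. Result coefficients: [2, 11, 15] → 2 + 11t + 15t^2

2 + 11t + 15t^2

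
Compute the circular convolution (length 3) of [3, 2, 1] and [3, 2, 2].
Use y[k] = Σ_j u[j]·v[(k-j) mod 3]. y[0] = 3×3 + 2×2 + 1×2 = 15; y[1] = 3×2 + 2×3 + 1×2 = 14; y[2] = 3×2 + 2×2 + 1×3 = 13. Result: [15, 14, 13]

[15, 14, 13]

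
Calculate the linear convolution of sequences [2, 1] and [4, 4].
y[0] = 2×4 = 8; y[1] = 2×4 + 1×4 = 12; y[2] = 1×4 = 4

[8, 12, 4]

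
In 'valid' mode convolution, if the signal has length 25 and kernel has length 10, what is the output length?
'Valid' mode counts only positions where the kernel fully overlaps the signal: m - n + 1 = 25 - 10 + 1 = 16

16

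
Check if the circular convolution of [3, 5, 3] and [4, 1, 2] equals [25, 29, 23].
Recompute circular convolution of [3, 5, 3] and [4, 1, 2]: y[0] = 3×4 + 5×2 + 3×1 = 25; y[1] = 3×1 + 5×4 + 3×2 = 29; y[2] = 3×2 + 5×1 + 3×4 = 23 → [25, 29, 23]. Given [25, 29, 23] matches, so answer: Yes

Yes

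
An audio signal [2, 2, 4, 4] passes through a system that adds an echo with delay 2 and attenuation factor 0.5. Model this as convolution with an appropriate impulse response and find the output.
Direct-path + delayed-attenuated-path model → impulse response h = [1, 0, 0.5] (1 at lag 0, 0.5 at lag 2). Output y[n] = x[n] + 0.5·x[n - 2] (with x[n] = 0 outside 0..3): y[0] = 2 + 0.5×0 = 2; y[1] = 2 + 0.5×0 = 2; y[2] = 4 + 0.5×2 = 5.0; y[3] = 4 + 0.5×2 = 5.0; y[4] = 0 + 0.5×4 = 2.0; y[5] = 0 + 0.5×4 = 2.0. So y = [2, 2, 5.0, 5.0, 2.0, 2.0]

[2, 2, 5.0, 5.0, 2.0, 2.0]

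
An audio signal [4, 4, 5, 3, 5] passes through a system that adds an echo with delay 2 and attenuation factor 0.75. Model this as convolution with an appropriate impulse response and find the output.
Direct-path + delayed-attenuated-path model → impulse response h = [1, 0, 0.75] (1 at lag 0, 0.75 at lag 2). Output y[n] = x[n] + 0.75·x[n - 2] (with x[n] = 0 outside 0..4): y[0] = 4 + 0.75×0 = 4; y[1] = 4 + 0.75×0 = 4; y[2] = 5 + 0.75×4 = 8.0; y[3] = 3 + 0.75×4 = 6.0; y[4] = 5 + 0.75×5 = 8.75; y[5] = 0 + 0.75×3 = 2.25; y[6] = 0 + 0.75×5 = 3.75. So y = [4, 4, 8.0, 6.0, 8.75, 2.25, 3.75]

[4, 4, 8.0, 6.0, 8.75, 2.25, 3.75]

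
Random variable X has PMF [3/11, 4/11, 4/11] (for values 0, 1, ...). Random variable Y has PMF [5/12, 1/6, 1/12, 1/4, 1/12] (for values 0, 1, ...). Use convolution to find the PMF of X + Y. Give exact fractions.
P(X+Y=k) = Σ_i P(X=i)·P(Y=k-i) — a convolution of [3/11, 4/11, 4/11] and [5/12, 1/6, 1/12, 1/4, 1/12]. P(X+Y=0) = (3/11)×(5/12) = 5/44; P(X+Y=1) = (3/11)×(1/6) + (4/11)×(5/12) = 1/22 + 5/33 = 13/66; P(X+Y=2) = (3/11)×(1/12) + (4/11)×(1/6) + (4/11)×(5/12) = 1/44 + 2/33 + 5/33 = 31/132; P(X+Y=3) = (3/11)×(1/4) + (4/11)×(1/12) + (4/11)×(1/6) = 3/44 + 1/33 + 2/33 = 7/44; P(X+Y=4) = (3/11)×(1/12) + (4/11)×(1/4) + (4/11)×(1/12) = 1/44 + 1/11 + 1/33 = 19/132; P(X+Y=5) = (4/11)×(1/12) + (4/11)×(1/4) = 1/33 + 1/11 = 4/33; P(X+Y=6) = (4/11)×(1/12) = 1/33. PMF: [5/44, 13/66, 31/132, 7/44, 19/132, 4/33, 1/33] (sums to 1 ✓)

[5/44, 13/66, 31/132, 7/44, 19/132, 4/33, 1/33]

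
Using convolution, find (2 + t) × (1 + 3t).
Ascending coefficients: a = [2, 1], b = [1, 3]. c[0] = 2×1 = 2; c[1] = 2×3 + 1×1 = 7; c[2] = 1×3 = 3. Result coefficients: [2, 7, 3] → 2 + 7t + 3t^2

2 + 7t + 3t^2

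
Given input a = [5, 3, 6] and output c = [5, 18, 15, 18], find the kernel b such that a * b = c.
Output length 4 = len(a) + len(b) - 1 ⇒ len(b) = 2. Solve b forward using b[k] = (c[k] - Σ_{i≥1} a[i]·b[k-i]) / a[0]: b[0] = c[0] / a[0] = 5 / 5 = 1; b[1] = (c[1] - 3×1) / a[0] = (18 - 3×1) / 5 = 3. So b = [1, 3]. Forward-check [5, 3, 6] * [1, 3]: c[0] = 5×1 = 5; c[1] = 5×3 + 3×1 = 18; c[2] = 3×3 + 6×1 = 15; c[3] = 6×3 = 18 → [5, 18, 15, 18] ✓

[1, 3]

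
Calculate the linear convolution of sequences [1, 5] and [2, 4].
y[0] = 1×2 = 2; y[1] = 1×4 + 5×2 = 14; y[2] = 5×4 = 20

[2, 14, 20]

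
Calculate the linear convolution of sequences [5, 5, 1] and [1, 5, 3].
y[0] = 5×1 = 5; y[1] = 5×5 + 5×1 = 30; y[2] = 5×3 + 5×5 + 1×1 = 41; y[3] = 5×3 + 1×5 = 20; y[4] = 1×3 = 3

[5, 30, 41, 20, 3]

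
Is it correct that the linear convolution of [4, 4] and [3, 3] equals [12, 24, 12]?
Recompute linear convolution of [4, 4] and [3, 3]: y[0] = 4×3 = 12; y[1] = 4×3 + 4×3 = 24; y[2] = 4×3 = 12 → [12, 24, 12]. Given [12, 24, 12] matches, so answer: Yes

Yes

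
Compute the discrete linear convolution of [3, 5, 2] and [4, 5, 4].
y[0] = 3×4 = 12; y[1] = 3×5 + 5×4 = 35; y[2] = 3×4 + 5×5 + 2×4 = 45; y[3] = 5×4 + 2×5 = 30; y[4] = 2×4 = 8

[12, 35, 45, 30, 8]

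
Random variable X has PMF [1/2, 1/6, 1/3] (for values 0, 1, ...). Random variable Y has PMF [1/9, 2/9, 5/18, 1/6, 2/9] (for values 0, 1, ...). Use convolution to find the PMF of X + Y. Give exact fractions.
P(X+Y=k) = Σ_i P(X=i)·P(Y=k-i) — a convolution of [1/2, 1/6, 1/3] and [1/9, 2/9, 5/18, 1/6, 2/9]. P(X+Y=0) = (1/2)×(1/9) = 1/18; P(X+Y=1) = (1/2)×(2/9) + (1/6)×(1/9) = 1/9 + 1/54 = 7/54; P(X+Y=2) = (1/2)×(5/18) + (1/6)×(2/9) + (1/3)×(1/9) = 5/36 + 1/27 + 1/27 = 23/108; P(X+Y=3) = (1/2)×(1/6) + (1/6)×(5/18) + (1/3)×(2/9) = 1/12 + 5/108 + 2/27 = 11/54; P(X+Y=4) = (1/2)×(2/9) + (1/6)×(1/6) + (1/3)×(5/18) = 1/9 + 1/36 + 5/54 = 25/108; P(X+Y=5) = (1/6)×(2/9) + (1/3)×(1/6) = 1/27 + 1/18 = 5/54; P(X+Y=6) = (1/3)×(2/9) = 2/27. PMF: [1/18, 7/54, 23/108, 11/54, 25/108, 5/54, 2/27] (sums to 1 ✓)

[1/18, 7/54, 23/108, 11/54, 25/108, 5/54, 2/27]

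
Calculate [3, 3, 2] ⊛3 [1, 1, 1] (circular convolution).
Use y[k] = Σ_j u[j]·v[(k-j) mod 3]. y[0] = 3×1 + 3×1 + 2×1 = 8; y[1] = 3×1 + 3×1 + 2×1 = 8; y[2] = 3×1 + 3×1 + 2×1 = 8. Result: [8, 8, 8]

[8, 8, 8]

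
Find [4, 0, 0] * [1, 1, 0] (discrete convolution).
y[0] = 4×1 = 4; y[1] = 4×1 + 0×1 = 4; y[2] = 4×0 + 0×1 + 0×1 = 0; y[3] = 0×0 + 0×1 = 0; y[4] = 0×0 = 0

[4, 4, 0, 0, 0]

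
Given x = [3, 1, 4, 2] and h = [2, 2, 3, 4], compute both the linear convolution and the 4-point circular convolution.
Linear: y_lin[0] = 3×2 = 6; y_lin[1] = 3×2 + 1×2 = 8; y_lin[2] = 3×3 + 1×2 + 4×2 = 19; y_lin[3] = 3×4 + 1×3 + 4×2 + 2×2 = 27; y_lin[4] = 1×4 + 4×3 + 2×2 = 20; y_lin[5] = 4×4 + 2×3 = 22; y_lin[6] = 2×4 = 8 → [6, 8, 19, 27, 20, 22, 8]. Circular (length 4): y[0] = 3×2 + 1×4 + 4×3 + 2×2 = 26; y[1] = 3×2 + 1×2 + 4×4 + 2×3 = 30; y[2] = 3×3 + 1×2 + 4×2 + 2×4 = 27; y[3] = 3×4 + 1×3 + 4×2 + 2×2 = 27 → [26, 30, 27, 27]

Linear: [6, 8, 19, 27, 20, 22, 8], Circular: [26, 30, 27, 27]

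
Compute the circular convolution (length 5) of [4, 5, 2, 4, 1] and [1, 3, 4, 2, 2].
Use y[k] = Σ_j f[j]·g[(k-j) mod 5]. y[0] = 4×1 + 5×2 + 2×2 + 4×4 + 1×3 = 37; y[1] = 4×3 + 5×1 + 2×2 + 4×2 + 1×4 = 33; y[2] = 4×4 + 5×3 + 2×1 + 4×2 + 1×2 = 43; y[3] = 4×2 + 5×4 + 2×3 + 4×1 + 1×2 = 40; y[4] = 4×2 + 5×2 + 2×4 + 4×3 + 1×1 = 39. Result: [37, 33, 43, 40, 39]

[37, 33, 43, 40, 39]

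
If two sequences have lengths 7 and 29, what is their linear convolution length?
Linear/full convolution length: m + n - 1 = 7 + 29 - 1 = 35

35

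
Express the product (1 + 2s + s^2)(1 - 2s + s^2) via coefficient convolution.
Ascending coefficients: a = [1, 2, 1], b = [1, -2, 1]. c[0] = 1×1 = 1; c[1] = 1×-2 + 2×1 = 0; c[2] = 1×1 + 2×-2 + 1×1 = -2; c[3] = 2×1 + 1×-2 = 0; c[4] = 1×1 = 1. Result coefficients: [1, 0, -2, 0, 1] → 1 - 2s^2 + s^4

1 - 2s^2 + s^4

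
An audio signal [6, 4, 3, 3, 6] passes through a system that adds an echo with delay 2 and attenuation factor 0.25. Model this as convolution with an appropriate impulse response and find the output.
Direct-path + delayed-attenuated-path model → impulse response h = [1, 0, 0.25] (1 at lag 0, 0.25 at lag 2). Output y[n] = x[n] + 0.25·x[n - 2] (with x[n] = 0 outside 0..4): y[0] = 6 + 0.25×0 = 6; y[1] = 4 + 0.25×0 = 4; y[2] = 3 + 0.25×6 = 4.5; y[3] = 3 + 0.25×4 = 4.0; y[4] = 6 + 0.25×3 = 6.75; y[5] = 0 + 0.25×3 = 0.75; y[6] = 0 + 0.25×6 = 1.5. So y = [6, 4, 4.5, 4.0, 6.75, 0.75, 1.5]

[6, 4, 4.5, 4.0, 6.75, 0.75, 1.5]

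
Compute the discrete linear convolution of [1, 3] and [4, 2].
y[0] = 1×4 = 4; y[1] = 1×2 + 3×4 = 14; y[2] = 3×2 = 6

[4, 14, 6]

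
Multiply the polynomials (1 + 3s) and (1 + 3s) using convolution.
Ascending coefficients: a = [1, 3], b = [1, 3]. c[0] = 1×1 = 1; c[1] = 1×3 + 3×1 = 6; c[2] = 3×3 = 9. Result coefficients: [1, 6, 9] → 1 + 6s + 9s^2

1 + 6s + 9s^2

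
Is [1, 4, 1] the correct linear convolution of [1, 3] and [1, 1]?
Recompute linear convolution of [1, 3] and [1, 1]: y[0] = 1×1 = 1; y[1] = 1×1 + 3×1 = 4; y[2] = 3×1 = 3 → [1, 4, 3]. Compare to given [1, 4, 1]: they differ at index 2: given 1, correct 3, so answer: No

No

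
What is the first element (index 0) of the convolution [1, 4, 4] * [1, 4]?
Use y[k] = Σ_i a[i]·b[k-i] at k=0. y[0] = 1×1 = 1

1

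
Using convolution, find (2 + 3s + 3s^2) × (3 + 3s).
Ascending coefficients: a = [2, 3, 3], b = [3, 3]. c[0] = 2×3 = 6; c[1] = 2×3 + 3×3 = 15; c[2] = 3×3 + 3×3 = 18; c[3] = 3×3 = 9. Result coefficients: [6, 15, 18, 9] → 6 + 15s + 18s^2 + 9s^3

6 + 15s + 18s^2 + 9s^3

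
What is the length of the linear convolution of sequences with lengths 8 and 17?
Linear/full convolution length: m + n - 1 = 8 + 17 - 1 = 24

24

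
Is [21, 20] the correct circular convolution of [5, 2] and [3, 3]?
Recompute circular convolution of [5, 2] and [3, 3]: y[0] = 5×3 + 2×3 = 21; y[1] = 5×3 + 2×3 = 21 → [21, 21]. Compare to given [21, 20]: they differ at index 1: given 20, correct 21, so answer: No

No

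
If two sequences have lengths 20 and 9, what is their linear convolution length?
Linear/full convolution length: m + n - 1 = 20 + 9 - 1 = 28

28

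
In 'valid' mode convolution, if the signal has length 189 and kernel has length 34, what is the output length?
'Valid' mode counts only positions where the kernel fully overlaps the signal: m - n + 1 = 189 - 34 + 1 = 156

156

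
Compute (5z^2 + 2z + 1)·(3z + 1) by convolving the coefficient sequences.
Ascending coefficients: a = [1, 2, 5], b = [1, 3]. c[0] = 1×1 = 1; c[1] = 1×3 + 2×1 = 5; c[2] = 2×3 + 5×1 = 11; c[3] = 5×3 = 15. Result coefficients: [1, 5, 11, 15] → 15z^3 + 11z^2 + 5z + 1

15z^3 + 11z^2 + 5z + 1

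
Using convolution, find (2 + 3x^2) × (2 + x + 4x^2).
Ascending coefficients: a = [2, 0, 3], b = [2, 1, 4]. c[0] = 2×2 = 4; c[1] = 2×1 + 0×2 = 2; c[2] = 2×4 + 0×1 + 3×2 = 14; c[3] = 0×4 + 3×1 = 3; c[4] = 3×4 = 12. Result coefficients: [4, 2, 14, 3, 12] → 4 + 2x + 14x^2 + 3x^3 + 12x^4

4 + 2x + 14x^2 + 3x^3 + 12x^4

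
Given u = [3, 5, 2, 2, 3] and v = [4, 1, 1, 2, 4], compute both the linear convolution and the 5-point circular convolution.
Linear: y_lin[0] = 3×4 = 12; y_lin[1] = 3×1 + 5×4 = 23; y_lin[2] = 3×1 + 5×1 + 2×4 = 16; y_lin[3] = 3×2 + 5×1 + 2×1 + 2×4 = 21; y_lin[4] = 3×4 + 5×2 + 2×1 + 2×1 + 3×4 = 38; y_lin[5] = 5×4 + 2×2 + 2×1 + 3×1 = 29; y_lin[6] = 2×4 + 2×2 + 3×1 = 15; y_lin[7] = 2×4 + 3×2 = 14; y_lin[8] = 3×4 = 12 → [12, 23, 16, 21, 38, 29, 15, 14, 12]. Circular (length 5): y[0] = 3×4 + 5×4 + 2×2 + 2×1 + 3×1 = 41; y[1] = 3×1 + 5×4 + 2×4 + 2×2 + 3×1 = 38; y[2] = 3×1 + 5×1 + 2×4 + 2×4 + 3×2 = 30; y[3] = 3×2 + 5×1 + 2×1 + 2×4 + 3×4 = 33; y[4] = 3×4 + 5×2 + 2×1 + 2×1 + 3×4 = 38 → [41, 38, 30, 33, 38]

Linear: [12, 23, 16, 21, 38, 29, 15, 14, 12], Circular: [41, 38, 30, 33, 38]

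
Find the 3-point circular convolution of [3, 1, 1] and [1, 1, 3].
Use y[k] = Σ_j u[j]·v[(k-j) mod 3]. y[0] = 3×1 + 1×3 + 1×1 = 7; y[1] = 3×1 + 1×1 + 1×3 = 7; y[2] = 3×3 + 1×1 + 1×1 = 11. Result: [7, 7, 11]

[7, 7, 11]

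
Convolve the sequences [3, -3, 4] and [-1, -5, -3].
y[0] = 3×-1 = -3; y[1] = 3×-5 + -3×-1 = -12; y[2] = 3×-3 + -3×-5 + 4×-1 = 2; y[3] = -3×-3 + 4×-5 = -11; y[4] = 4×-3 = -12

[-3, -12, 2, -11, -12]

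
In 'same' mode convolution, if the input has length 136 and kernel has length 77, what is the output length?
'Same' mode returns an output with the same length as the input: 136

136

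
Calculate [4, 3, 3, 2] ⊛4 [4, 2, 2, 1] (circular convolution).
Use y[k] = Σ_j a[j]·b[(k-j) mod 4]. y[0] = 4×4 + 3×1 + 3×2 + 2×2 = 29; y[1] = 4×2 + 3×4 + 3×1 + 2×2 = 27; y[2] = 4×2 + 3×2 + 3×4 + 2×1 = 28; y[3] = 4×1 + 3×2 + 3×2 + 2×4 = 24. Result: [29, 27, 28, 24]

[29, 27, 28, 24]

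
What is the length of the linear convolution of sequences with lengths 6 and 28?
Linear/full convolution length: m + n - 1 = 6 + 28 - 1 = 33

33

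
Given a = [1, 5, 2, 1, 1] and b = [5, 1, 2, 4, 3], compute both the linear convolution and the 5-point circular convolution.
Linear: y_lin[0] = 1×5 = 5; y_lin[1] = 1×1 + 5×5 = 26; y_lin[2] = 1×2 + 5×1 + 2×5 = 17; y_lin[3] = 1×4 + 5×2 + 2×1 + 1×5 = 21; y_lin[4] = 1×3 + 5×4 + 2×2 + 1×1 + 1×5 = 33; y_lin[5] = 5×3 + 2×4 + 1×2 + 1×1 = 26; y_lin[6] = 2×3 + 1×4 + 1×2 = 12; y_lin[7] = 1×3 + 1×4 = 7; y_lin[8] = 1×3 = 3 → [5, 26, 17, 21, 33, 26, 12, 7, 3]. Circular (length 5): y[0] = 1×5 + 5×3 + 2×4 + 1×2 + 1×1 = 31; y[1] = 1×1 + 5×5 + 2×3 + 1×4 + 1×2 = 38; y[2] = 1×2 + 5×1 + 2×5 + 1×3 + 1×4 = 24; y[3] = 1×4 + 5×2 + 2×1 + 1×5 + 1×3 = 24; y[4] = 1×3 + 5×4 + 2×2 + 1×1 + 1×5 = 33 → [31, 38, 24, 24, 33]

Linear: [5, 26, 17, 21, 33, 26, 12, 7, 3], Circular: [31, 38, 24, 24, 33]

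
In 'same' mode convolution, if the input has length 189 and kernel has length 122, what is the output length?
'Same' mode returns an output with the same length as the input: 189

189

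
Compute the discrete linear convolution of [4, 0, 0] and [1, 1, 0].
y[0] = 4×1 = 4; y[1] = 4×1 + 0×1 = 4; y[2] = 4×0 + 0×1 + 0×1 = 0; y[3] = 0×0 + 0×1 = 0; y[4] = 0×0 = 0

[4, 4, 0, 0, 0]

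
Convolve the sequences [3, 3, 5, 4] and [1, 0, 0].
y[0] = 3×1 = 3; y[1] = 3×0 + 3×1 = 3; y[2] = 3×0 + 3×0 + 5×1 = 5; y[3] = 3×0 + 5×0 + 4×1 = 4; y[4] = 5×0 + 4×0 = 0; y[5] = 4×0 = 0

[3, 3, 5, 4, 0, 0]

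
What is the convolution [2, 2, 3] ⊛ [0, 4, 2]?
y[0] = 2×0 = 0; y[1] = 2×4 + 2×0 = 8; y[2] = 2×2 + 2×4 + 3×0 = 12; y[3] = 2×2 + 3×4 = 16; y[4] = 3×2 = 6

[0, 8, 12, 16, 6]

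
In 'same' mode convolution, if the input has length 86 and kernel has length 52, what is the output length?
'Same' mode returns an output with the same length as the input: 86

86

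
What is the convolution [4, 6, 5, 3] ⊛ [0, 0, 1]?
y[0] = 4×0 = 0; y[1] = 4×0 + 6×0 = 0; y[2] = 4×1 + 6×0 + 5×0 = 4; y[3] = 6×1 + 5×0 + 3×0 = 6; y[4] = 5×1 + 3×0 = 5; y[5] = 3×1 = 3

[0, 0, 4, 6, 5, 3]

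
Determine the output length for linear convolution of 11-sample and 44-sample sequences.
Linear/full convolution length: m + n - 1 = 11 + 44 - 1 = 54

54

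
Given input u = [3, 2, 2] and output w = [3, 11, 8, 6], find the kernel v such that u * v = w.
Output length 4 = len(u) + len(v) - 1 ⇒ len(v) = 2. Solve v forward using v[k] = (w[k] - Σ_{i≥1} u[i]·v[k-i]) / u[0]: v[0] = w[0] / u[0] = 3 / 3 = 1; v[1] = (w[1] - 2×1) / u[0] = (11 - 2×1) / 3 = 3. So v = [1, 3]. Forward-check [3, 2, 2] * [1, 3]: w[0] = 3×1 = 3; w[1] = 3×3 + 2×1 = 11; w[2] = 2×3 + 2×1 = 8; w[3] = 2×3 = 6 → [3, 11, 8, 6] ✓

[1, 3]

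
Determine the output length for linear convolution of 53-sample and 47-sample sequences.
Linear/full convolution length: m + n - 1 = 53 + 47 - 1 = 99

99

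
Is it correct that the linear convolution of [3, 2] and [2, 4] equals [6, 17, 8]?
Recompute linear convolution of [3, 2] and [2, 4]: y[0] = 3×2 = 6; y[1] = 3×4 + 2×2 = 16; y[2] = 2×4 = 8 → [6, 16, 8]. Compare to given [6, 17, 8]: they differ at index 1: given 17, correct 16, so answer: No

No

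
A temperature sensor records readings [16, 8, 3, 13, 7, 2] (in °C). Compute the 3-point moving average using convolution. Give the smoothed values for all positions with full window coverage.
3-point moving average kernel = [1, 1, 1]. Apply in 'valid' mode (full window coverage): avg[0] = (16 + 8 + 3) / 3 = 9.0; avg[1] = (8 + 3 + 13) / 3 = 8.0; avg[2] = (3 + 13 + 7) / 3 = 7.67; avg[3] = (13 + 7 + 2) / 3 = 7.33. Smoothed values: [9.0, 8.0, 7.67, 7.33]

[9.0, 8.0, 7.67, 7.33]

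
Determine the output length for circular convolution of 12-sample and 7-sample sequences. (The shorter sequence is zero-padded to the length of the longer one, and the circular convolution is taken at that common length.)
Circular convolution (zero-padding the shorter input) has length max(m, n) = max(12, 7) = 12

12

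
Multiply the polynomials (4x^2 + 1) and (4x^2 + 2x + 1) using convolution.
Ascending coefficients: a = [1, 0, 4], b = [1, 2, 4]. c[0] = 1×1 = 1; c[1] = 1×2 + 0×1 = 2; c[2] = 1×4 + 0×2 + 4×1 = 8; c[3] = 0×4 + 4×2 = 8; c[4] = 4×4 = 16. Result coefficients: [1, 2, 8, 8, 16] → 16x^4 + 8x^3 + 8x^2 + 2x + 1

16x^4 + 8x^3 + 8x^2 + 2x + 1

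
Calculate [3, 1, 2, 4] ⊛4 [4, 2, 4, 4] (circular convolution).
Use y[k] = Σ_j x[j]·h[(k-j) mod 4]. y[0] = 3×4 + 1×4 + 2×4 + 4×2 = 32; y[1] = 3×2 + 1×4 + 2×4 + 4×4 = 34; y[2] = 3×4 + 1×2 + 2×4 + 4×4 = 38; y[3] = 3×4 + 1×4 + 2×2 + 4×4 = 36. Result: [32, 34, 38, 36]

[32, 34, 38, 36]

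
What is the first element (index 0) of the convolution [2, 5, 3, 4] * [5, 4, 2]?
Use y[k] = Σ_i a[i]·b[k-i] at k=0. y[0] = 2×5 = 10

10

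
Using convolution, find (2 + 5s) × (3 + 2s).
Ascending coefficients: a = [2, 5], b = [3, 2]. c[0] = 2×3 = 6; c[1] = 2×2 + 5×3 = 19; c[2] = 5×2 = 10. Result coefficients: [6, 19, 10] → 6 + 19s + 10s^2

6 + 19s + 10s^2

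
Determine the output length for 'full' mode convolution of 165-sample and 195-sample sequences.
Linear/full convolution length: m + n - 1 = 165 + 195 - 1 = 359

359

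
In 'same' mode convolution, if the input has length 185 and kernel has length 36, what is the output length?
'Same' mode returns an output with the same length as the input: 185

185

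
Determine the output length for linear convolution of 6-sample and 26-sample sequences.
Linear/full convolution length: m + n - 1 = 6 + 26 - 1 = 31

31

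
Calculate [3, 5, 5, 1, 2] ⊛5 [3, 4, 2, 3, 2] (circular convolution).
Use y[k] = Σ_j f[j]·g[(k-j) mod 5]. y[0] = 3×3 + 5×2 + 5×3 + 1×2 + 2×4 = 44; y[1] = 3×4 + 5×3 + 5×2 + 1×3 + 2×2 = 44; y[2] = 3×2 + 5×4 + 5×3 + 1×2 + 2×3 = 49; y[3] = 3×3 + 5×2 + 5×4 + 1×3 + 2×2 = 46; y[4] = 3×2 + 5×3 + 5×2 + 1×4 + 2×3 = 41. Result: [44, 44, 49, 46, 41]

[44, 44, 49, 46, 41]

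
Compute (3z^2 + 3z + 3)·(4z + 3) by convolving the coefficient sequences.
Ascending coefficients: a = [3, 3, 3], b = [3, 4]. c[0] = 3×3 = 9; c[1] = 3×4 + 3×3 = 21; c[2] = 3×4 + 3×3 = 21; c[3] = 3×4 = 12. Result coefficients: [9, 21, 21, 12] → 12z^3 + 21z^2 + 21z + 9

12z^3 + 21z^2 + 21z + 9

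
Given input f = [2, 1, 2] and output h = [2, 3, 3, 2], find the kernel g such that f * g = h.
Output length 4 = len(f) + len(g) - 1 ⇒ len(g) = 2. Solve g forward using g[k] = (h[k] - Σ_{i≥1} f[i]·g[k-i]) / f[0]: g[0] = h[0] / f[0] = 2 / 2 = 1; g[1] = (h[1] - 1×1) / f[0] = (3 - 1×1) / 2 = 1. So g = [1, 1]. Forward-check [2, 1, 2] * [1, 1]: h[0] = 2×1 = 2; h[1] = 2×1 + 1×1 = 3; h[2] = 1×1 + 2×1 = 3; h[3] = 2×1 = 2 → [2, 3, 3, 2] ✓

[1, 1]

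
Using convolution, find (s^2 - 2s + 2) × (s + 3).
Ascending coefficients: a = [2, -2, 1], b = [3, 1]. c[0] = 2×3 = 6; c[1] = 2×1 + -2×3 = -4; c[2] = -2×1 + 1×3 = 1; c[3] = 1×1 = 1. Result coefficients: [6, -4, 1, 1] → s^3 + s^2 - 4s + 6

s^3 + s^2 - 4s + 6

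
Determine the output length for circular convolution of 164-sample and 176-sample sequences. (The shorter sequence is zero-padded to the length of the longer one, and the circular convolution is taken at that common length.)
Circular convolution (zero-padding the shorter input) has length max(m, n) = max(164, 176) = 176

176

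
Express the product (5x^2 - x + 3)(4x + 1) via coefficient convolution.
Ascending coefficients: a = [3, -1, 5], b = [1, 4]. c[0] = 3×1 = 3; c[1] = 3×4 + -1×1 = 11; c[2] = -1×4 + 5×1 = 1; c[3] = 5×4 = 20. Result coefficients: [3, 11, 1, 20] → 20x^3 + x^2 + 11x + 3

20x^3 + x^2 + 11x + 3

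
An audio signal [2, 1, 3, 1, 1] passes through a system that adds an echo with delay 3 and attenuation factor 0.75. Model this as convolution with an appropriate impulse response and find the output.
Direct-path + delayed-attenuated-path model → impulse response h = [1, 0, 0, 0.75] (1 at lag 0, 0.75 at lag 3). Output y[n] = x[n] + 0.75·x[n - 3] (with x[n] = 0 outside 0..4): y[0] = 2 + 0.75×0 = 2; y[1] = 1 + 0.75×0 = 1; y[2] = 3 + 0.75×0 = 3; y[3] = 1 + 0.75×2 = 2.5; y[4] = 1 + 0.75×1 = 1.75; y[5] = 0 + 0.75×3 = 2.25; y[6] = 0 + 0.75×1 = 0.75; y[7] = 0 + 0.75×1 = 0.75. So y = [2, 1, 3, 2.5, 1.75, 2.25, 0.75, 0.75]

[2, 1, 3, 2.5, 1.75, 2.25, 0.75, 0.75]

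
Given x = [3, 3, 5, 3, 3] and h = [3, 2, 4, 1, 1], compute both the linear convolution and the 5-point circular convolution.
Linear: y_lin[0] = 3×3 = 9; y_lin[1] = 3×2 + 3×3 = 15; y_lin[2] = 3×4 + 3×2 + 5×3 = 33; y_lin[3] = 3×1 + 3×4 + 5×2 + 3×3 = 34; y_lin[4] = 3×1 + 3×1 + 5×4 + 3×2 + 3×3 = 41; y_lin[5] = 3×1 + 5×1 + 3×4 + 3×2 = 26; y_lin[6] = 5×1 + 3×1 + 3×4 = 20; y_lin[7] = 3×1 + 3×1 = 6; y_lin[8] = 3×1 = 3 → [9, 15, 33, 34, 41, 26, 20, 6, 3]. Circular (length 5): y[0] = 3×3 + 3×1 + 5×1 + 3×4 + 3×2 = 35; y[1] = 3×2 + 3×3 + 5×1 + 3×1 + 3×4 = 35; y[2] = 3×4 + 3×2 + 5×3 + 3×1 + 3×1 = 39; y[3] = 3×1 + 3×4 + 5×2 + 3×3 + 3×1 = 37; y[4] = 3×1 + 3×1 + 5×4 + 3×2 + 3×3 = 41 → [35, 35, 39, 37, 41]

Linear: [9, 15, 33, 34, 41, 26, 20, 6, 3], Circular: [35, 35, 39, 37, 41]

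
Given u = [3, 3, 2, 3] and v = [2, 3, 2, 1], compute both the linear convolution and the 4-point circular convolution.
Linear: y_lin[0] = 3×2 = 6; y_lin[1] = 3×3 + 3×2 = 15; y_lin[2] = 3×2 + 3×3 + 2×2 = 19; y_lin[3] = 3×1 + 3×2 + 2×3 + 3×2 = 21; y_lin[4] = 3×1 + 2×2 + 3×3 = 16; y_lin[5] = 2×1 + 3×2 = 8; y_lin[6] = 3×1 = 3 → [6, 15, 19, 21, 16, 8, 3]. Circular (length 4): y[0] = 3×2 + 3×1 + 2×2 + 3×3 = 22; y[1] = 3×3 + 3×2 + 2×1 + 3×2 = 23; y[2] = 3×2 + 3×3 + 2×2 + 3×1 = 22; y[3] = 3×1 + 3×2 + 2×3 + 3×2 = 21 → [22, 23, 22, 21]

Linear: [6, 15, 19, 21, 16, 8, 3], Circular: [22, 23, 22, 21]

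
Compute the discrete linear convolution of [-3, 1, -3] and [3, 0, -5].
y[0] = -3×3 = -9; y[1] = -3×0 + 1×3 = 3; y[2] = -3×-5 + 1×0 + -3×3 = 6; y[3] = 1×-5 + -3×0 = -5; y[4] = -3×-5 = 15

[-9, 3, 6, -5, 15]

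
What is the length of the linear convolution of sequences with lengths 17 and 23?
Linear/full convolution length: m + n - 1 = 17 + 23 - 1 = 39

39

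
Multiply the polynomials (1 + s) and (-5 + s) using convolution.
Ascending coefficients: a = [1, 1], b = [-5, 1]. c[0] = 1×-5 = -5; c[1] = 1×1 + 1×-5 = -4; c[2] = 1×1 = 1. Result coefficients: [-5, -4, 1] → -5 - 4s + s^2

-5 - 4s + s^2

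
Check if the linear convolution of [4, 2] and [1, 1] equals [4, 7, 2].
Recompute linear convolution of [4, 2] and [1, 1]: y[0] = 4×1 = 4; y[1] = 4×1 + 2×1 = 6; y[2] = 2×1 = 2 → [4, 6, 2]. Compare to given [4, 7, 2]: they differ at index 1: given 7, correct 6, so answer: No

No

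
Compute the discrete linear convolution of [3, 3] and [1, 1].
y[0] = 3×1 = 3; y[1] = 3×1 + 3×1 = 6; y[2] = 3×1 = 3

[3, 6, 3]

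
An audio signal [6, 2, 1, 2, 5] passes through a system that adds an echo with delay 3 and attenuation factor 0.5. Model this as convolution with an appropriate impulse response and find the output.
Direct-path + delayed-attenuated-path model → impulse response h = [1, 0, 0, 0.5] (1 at lag 0, 0.5 at lag 3). Output y[n] = x[n] + 0.5·x[n - 3] (with x[n] = 0 outside 0..4): y[0] = 6 + 0.5×0 = 6; y[1] = 2 + 0.5×0 = 2; y[2] = 1 + 0.5×0 = 1; y[3] = 2 + 0.5×6 = 5.0; y[4] = 5 + 0.5×2 = 6.0; y[5] = 0 + 0.5×1 = 0.5; y[6] = 0 + 0.5×2 = 1.0; y[7] = 0 + 0.5×5 = 2.5. So y = [6, 2, 1, 5.0, 6.0, 0.5, 1.0, 2.5]

[6, 2, 1, 5.0, 6.0, 0.5, 1.0, 2.5]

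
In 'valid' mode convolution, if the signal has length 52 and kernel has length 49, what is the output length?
'Valid' mode counts only positions where the kernel fully overlaps the signal: m - n + 1 = 52 - 49 + 1 = 4

4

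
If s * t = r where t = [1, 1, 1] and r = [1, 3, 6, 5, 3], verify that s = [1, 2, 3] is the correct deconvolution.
Forward-compute [1, 2, 3] * [1, 1, 1]: r[0] = 1×1 = 1; r[1] = 1×1 + 2×1 = 3; r[2] = 1×1 + 2×1 + 3×1 = 6; r[3] = 2×1 + 3×1 = 5; r[4] = 3×1 = 3 → [1, 3, 6, 5, 3]. Matches given r = [1, 3, 6, 5, 3], so verified.

Verified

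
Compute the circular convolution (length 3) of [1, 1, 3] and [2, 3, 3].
Use y[k] = Σ_j s[j]·t[(k-j) mod 3]. y[0] = 1×2 + 1×3 + 3×3 = 14; y[1] = 1×3 + 1×2 + 3×3 = 14; y[2] = 1×3 + 1×3 + 3×2 = 12. Result: [14, 14, 12]

[14, 14, 12]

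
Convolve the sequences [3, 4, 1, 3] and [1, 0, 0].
y[0] = 3×1 = 3; y[1] = 3×0 + 4×1 = 4; y[2] = 3×0 + 4×0 + 1×1 = 1; y[3] = 4×0 + 1×0 + 3×1 = 3; y[4] = 1×0 + 3×0 = 0; y[5] = 3×0 = 0

[3, 4, 1, 3, 0, 0]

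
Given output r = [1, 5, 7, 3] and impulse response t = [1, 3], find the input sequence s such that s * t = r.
Deconvolve r=[1, 5, 7, 3] by t=[1, 3]. Since t[0]=1, solve forward: s[0] = r[0] / 1 = 1; s[1] = (r[1] - 1×3) / 1 = 2; s[2] = (r[2] - 2×3) / 1 = 1. So s = [1, 2, 1]. Check by forward convolution: r[0] = 1×1 = 1; r[1] = 1×3 + 2×1 = 5; r[2] = 2×3 + 1×1 = 7; r[3] = 1×3 = 3

[1, 2, 1]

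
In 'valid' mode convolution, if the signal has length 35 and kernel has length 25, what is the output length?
'Valid' mode counts only positions where the kernel fully overlaps the signal: m - n + 1 = 35 - 25 + 1 = 11

11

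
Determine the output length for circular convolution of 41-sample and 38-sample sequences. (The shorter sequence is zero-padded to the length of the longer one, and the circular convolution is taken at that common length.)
Circular convolution (zero-padding the shorter input) has length max(m, n) = max(41, 38) = 41

41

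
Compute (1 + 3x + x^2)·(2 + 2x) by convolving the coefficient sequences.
Ascending coefficients: a = [1, 3, 1], b = [2, 2]. c[0] = 1×2 = 2; c[1] = 1×2 + 3×2 = 8; c[2] = 3×2 + 1×2 = 8; c[3] = 1×2 = 2. Result coefficients: [2, 8, 8, 2] → 2 + 8x + 8x^2 + 2x^3

2 + 8x + 8x^2 + 2x^3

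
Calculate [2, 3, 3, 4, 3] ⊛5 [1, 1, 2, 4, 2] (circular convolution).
Use y[k] = Σ_j f[j]·g[(k-j) mod 5]. y[0] = 2×1 + 3×2 + 3×4 + 4×2 + 3×1 = 31; y[1] = 2×1 + 3×1 + 3×2 + 4×4 + 3×2 = 33; y[2] = 2×2 + 3×1 + 3×1 + 4×2 + 3×4 = 30; y[3] = 2×4 + 3×2 + 3×1 + 4×1 + 3×2 = 27; y[4] = 2×2 + 3×4 + 3×2 + 4×1 + 3×1 = 29. Result: [31, 33, 30, 27, 29]

[31, 33, 30, 27, 29]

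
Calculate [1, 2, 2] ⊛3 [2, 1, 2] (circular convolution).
Use y[k] = Σ_j u[j]·v[(k-j) mod 3]. y[0] = 1×2 + 2×2 + 2×1 = 8; y[1] = 1×1 + 2×2 + 2×2 = 9; y[2] = 1×2 + 2×1 + 2×2 = 8. Result: [8, 9, 8]

[8, 9, 8]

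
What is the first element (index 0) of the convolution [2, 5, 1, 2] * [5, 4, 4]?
Use y[k] = Σ_i a[i]·b[k-i] at k=0. y[0] = 2×5 = 10

10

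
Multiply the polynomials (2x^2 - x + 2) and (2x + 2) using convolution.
Ascending coefficients: a = [2, -1, 2], b = [2, 2]. c[0] = 2×2 = 4; c[1] = 2×2 + -1×2 = 2; c[2] = -1×2 + 2×2 = 2; c[3] = 2×2 = 4. Result coefficients: [4, 2, 2, 4] → 4x^3 + 2x^2 + 2x + 4

4x^3 + 2x^2 + 2x + 4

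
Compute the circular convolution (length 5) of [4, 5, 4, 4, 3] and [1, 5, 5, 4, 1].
Use y[k] = Σ_j a[j]·b[(k-j) mod 5]. y[0] = 4×1 + 5×1 + 4×4 + 4×5 + 3×5 = 60; y[1] = 4×5 + 5×1 + 4×1 + 4×4 + 3×5 = 60; y[2] = 4×5 + 5×5 + 4×1 + 4×1 + 3×4 = 65; y[3] = 4×4 + 5×5 + 4×5 + 4×1 + 3×1 = 68; y[4] = 4×1 + 5×4 + 4×5 + 4×5 + 3×1 = 67. Result: [60, 60, 65, 68, 67]

[60, 60, 65, 68, 67]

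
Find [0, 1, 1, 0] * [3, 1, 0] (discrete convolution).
y[0] = 0×3 = 0; y[1] = 0×1 + 1×3 = 3; y[2] = 0×0 + 1×1 + 1×3 = 4; y[3] = 1×0 + 1×1 + 0×3 = 1; y[4] = 1×0 + 0×1 = 0; y[5] = 0×0 = 0

[0, 3, 4, 1, 0, 0]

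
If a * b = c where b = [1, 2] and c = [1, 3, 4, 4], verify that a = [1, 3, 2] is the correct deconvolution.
Forward-compute [1, 3, 2] * [1, 2]: c[0] = 1×1 = 1; c[1] = 1×2 + 3×1 = 5; c[2] = 3×2 + 2×1 = 8; c[3] = 2×2 = 4 → [1, 5, 8, 4]. Does not match given c = [1, 3, 4, 4].

Not verified. [1, 3, 2] * [1, 2] = [1, 5, 8, 4], which differs from [1, 3, 4, 4] at index 1.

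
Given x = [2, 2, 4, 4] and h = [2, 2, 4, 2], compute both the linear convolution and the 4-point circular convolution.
Linear: y_lin[0] = 2×2 = 4; y_lin[1] = 2×2 + 2×2 = 8; y_lin[2] = 2×4 + 2×2 + 4×2 = 20; y_lin[3] = 2×2 + 2×4 + 4×2 + 4×2 = 28; y_lin[4] = 2×2 + 4×4 + 4×2 = 28; y_lin[5] = 4×2 + 4×4 = 24; y_lin[6] = 4×2 = 8 → [4, 8, 20, 28, 28, 24, 8]. Circular (length 4): y[0] = 2×2 + 2×2 + 4×4 + 4×2 = 32; y[1] = 2×2 + 2×2 + 4×2 + 4×4 = 32; y[2] = 2×4 + 2×2 + 4×2 + 4×2 = 28; y[3] = 2×2 + 2×4 + 4×2 + 4×2 = 28 → [32, 32, 28, 28]

Linear: [4, 8, 20, 28, 28, 24, 8], Circular: [32, 32, 28, 28]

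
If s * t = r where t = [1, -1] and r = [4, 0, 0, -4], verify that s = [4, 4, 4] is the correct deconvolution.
Forward-compute [4, 4, 4] * [1, -1]: r[0] = 4×1 = 4; r[1] = 4×-1 + 4×1 = 0; r[2] = 4×-1 + 4×1 = 0; r[3] = 4×-1 = -4 → [4, 0, 0, -4]. Matches given r = [4, 0, 0, -4], so verified.

Verified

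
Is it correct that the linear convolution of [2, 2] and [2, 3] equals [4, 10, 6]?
Recompute linear convolution of [2, 2] and [2, 3]: y[0] = 2×2 = 4; y[1] = 2×3 + 2×2 = 10; y[2] = 2×3 = 6 → [4, 10, 6]. Given [4, 10, 6] matches, so answer: Yes

Yes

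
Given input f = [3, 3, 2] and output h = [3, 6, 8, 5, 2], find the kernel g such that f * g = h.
Output length 5 = len(f) + len(g) - 1 ⇒ len(g) = 3. Solve g forward using g[k] = (h[k] - Σ_{i≥1} f[i]·g[k-i]) / f[0]: g[0] = h[0] / f[0] = 3 / 3 = 1; g[1] = (h[1] - 3×1) / f[0] = (6 - 3×1) / 3 = 1; g[2] = (h[2] - 3×1 - 2×1) / f[0] = (8 - 3×1 - 2×1) / 3 = 1. So g = [1, 1, 1]. Forward-check [3, 3, 2] * [1, 1, 1]: h[0] = 3×1 = 3; h[1] = 3×1 + 3×1 = 6; h[2] = 3×1 + 3×1 + 2×1 = 8; h[3] = 3×1 + 2×1 = 5; h[4] = 2×1 = 2 → [3, 6, 8, 5, 2] ✓

[1, 1, 1]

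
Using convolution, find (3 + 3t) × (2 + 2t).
Ascending coefficients: a = [3, 3], b = [2, 2]. c[0] = 3×2 = 6; c[1] = 3×2 + 3×2 = 12; c[2] = 3×2 = 6. Result coefficients: [6, 12, 6] → 6 + 12t + 6t^2

6 + 12t + 6t^2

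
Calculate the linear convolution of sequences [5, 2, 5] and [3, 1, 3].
y[0] = 5×3 = 15; y[1] = 5×1 + 2×3 = 11; y[2] = 5×3 + 2×1 + 5×3 = 32; y[3] = 2×3 + 5×1 = 11; y[4] = 5×3 = 15

[15, 11, 32, 11, 15]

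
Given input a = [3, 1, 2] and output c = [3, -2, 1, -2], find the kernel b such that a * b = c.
Output length 4 = len(a) + len(b) - 1 ⇒ len(b) = 2. Solve b forward using b[k] = (c[k] - Σ_{i≥1} a[i]·b[k-i]) / a[0]: b[0] = c[0] / a[0] = 3 / 3 = 1; b[1] = (c[1] - 1×1) / a[0] = (-2 - 1×1) / 3 = -1. So b = [1, -1]. Forward-check [3, 1, 2] * [1, -1]: c[0] = 3×1 = 3; c[1] = 3×-1 + 1×1 = -2; c[2] = 1×-1 + 2×1 = 1; c[3] = 2×-1 = -2 → [3, -2, 1, -2] ✓

[1, -1]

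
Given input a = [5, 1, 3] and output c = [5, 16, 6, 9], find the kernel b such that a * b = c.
Output length 4 = len(a) + len(b) - 1 ⇒ len(b) = 2. Solve b forward using b[k] = (c[k] - Σ_{i≥1} a[i]·b[k-i]) / a[0]: b[0] = c[0] / a[0] = 5 / 5 = 1; b[1] = (c[1] - 1×1) / a[0] = (16 - 1×1) / 5 = 3. So b = [1, 3]. Forward-check [5, 1, 3] * [1, 3]: c[0] = 5×1 = 5; c[1] = 5×3 + 1×1 = 16; c[2] = 1×3 + 3×1 = 6; c[3] = 3×3 = 9 → [5, 16, 6, 9] ✓

[1, 3]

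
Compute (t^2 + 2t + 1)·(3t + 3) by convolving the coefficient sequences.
Ascending coefficients: a = [1, 2, 1], b = [3, 3]. c[0] = 1×3 = 3; c[1] = 1×3 + 2×3 = 9; c[2] = 2×3 + 1×3 = 9; c[3] = 1×3 = 3. Result coefficients: [3, 9, 9, 3] → 3t^3 + 9t^2 + 9t + 3

3t^3 + 9t^2 + 9t + 3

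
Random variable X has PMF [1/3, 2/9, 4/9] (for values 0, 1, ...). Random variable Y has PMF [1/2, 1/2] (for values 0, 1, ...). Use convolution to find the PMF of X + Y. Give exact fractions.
P(X+Y=k) = Σ_i P(X=i)·P(Y=k-i) — a convolution of [1/3, 2/9, 4/9] and [1/2, 1/2]. P(X+Y=0) = (1/3)×(1/2) = 1/6; P(X+Y=1) = (1/3)×(1/2) + (2/9)×(1/2) = 1/6 + 1/9 = 5/18; P(X+Y=2) = (2/9)×(1/2) + (4/9)×(1/2) = 1/9 + 2/9 = 1/3; P(X+Y=3) = (4/9)×(1/2) = 2/9. PMF: [1/6, 5/18, 1/3, 2/9] (sums to 1 ✓)

[1/6, 5/18, 1/3, 2/9]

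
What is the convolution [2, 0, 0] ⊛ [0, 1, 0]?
y[0] = 2×0 = 0; y[1] = 2×1 + 0×0 = 2; y[2] = 2×0 + 0×1 + 0×0 = 0; y[3] = 0×0 + 0×1 = 0; y[4] = 0×0 = 0

[0, 2, 0, 0, 0]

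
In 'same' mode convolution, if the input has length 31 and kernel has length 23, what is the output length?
'Same' mode returns an output with the same length as the input: 31

31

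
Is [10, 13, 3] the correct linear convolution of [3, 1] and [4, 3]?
Recompute linear convolution of [3, 1] and [4, 3]: y[0] = 3×4 = 12; y[1] = 3×3 + 1×4 = 13; y[2] = 1×3 = 3 → [12, 13, 3]. Compare to given [10, 13, 3]: they differ at index 0: given 10, correct 12, so answer: No

No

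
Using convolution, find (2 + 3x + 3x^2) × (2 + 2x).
Ascending coefficients: a = [2, 3, 3], b = [2, 2]. c[0] = 2×2 = 4; c[1] = 2×2 + 3×2 = 10; c[2] = 3×2 + 3×2 = 12; c[3] = 3×2 = 6. Result coefficients: [4, 10, 12, 6] → 4 + 10x + 12x^2 + 6x^3

4 + 10x + 12x^2 + 6x^3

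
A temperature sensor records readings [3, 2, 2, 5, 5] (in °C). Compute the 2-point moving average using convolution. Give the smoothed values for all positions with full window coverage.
2-point moving average kernel = [1, 1]. Apply in 'valid' mode (full window coverage): avg[0] = (3 + 2) / 2 = 2.5; avg[1] = (2 + 2) / 2 = 2.0; avg[2] = (2 + 5) / 2 = 3.5; avg[3] = (5 + 5) / 2 = 5.0. Smoothed values: [2.5, 2.0, 3.5, 5.0]

[2.5, 2.0, 3.5, 5.0]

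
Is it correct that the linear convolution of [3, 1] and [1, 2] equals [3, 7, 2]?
Recompute linear convolution of [3, 1] and [1, 2]: y[0] = 3×1 = 3; y[1] = 3×2 + 1×1 = 7; y[2] = 1×2 = 2 → [3, 7, 2]. Given [3, 7, 2] matches, so answer: Yes

Yes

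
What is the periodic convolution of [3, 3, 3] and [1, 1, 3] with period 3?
Use y[k] = Σ_j s[j]·t[(k-j) mod 3]. y[0] = 3×1 + 3×3 + 3×1 = 15; y[1] = 3×1 + 3×1 + 3×3 = 15; y[2] = 3×3 + 3×1 + 3×1 = 15. Result: [15, 15, 15]

[15, 15, 15]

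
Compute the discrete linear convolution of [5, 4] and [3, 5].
y[0] = 5×3 = 15; y[1] = 5×5 + 4×3 = 37; y[2] = 4×5 = 20

[15, 37, 20]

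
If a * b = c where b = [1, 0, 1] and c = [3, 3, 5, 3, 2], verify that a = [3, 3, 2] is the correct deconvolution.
Forward-compute [3, 3, 2] * [1, 0, 1]: c[0] = 3×1 = 3; c[1] = 3×0 + 3×1 = 3; c[2] = 3×1 + 3×0 + 2×1 = 5; c[3] = 3×1 + 2×0 = 3; c[4] = 2×1 = 2 → [3, 3, 5, 3, 2]. Matches given c = [3, 3, 5, 3, 2], so verified.

Verified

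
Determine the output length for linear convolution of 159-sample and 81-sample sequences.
Linear/full convolution length: m + n - 1 = 159 + 81 - 1 = 239

239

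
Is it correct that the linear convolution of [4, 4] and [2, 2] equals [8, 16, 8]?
Recompute linear convolution of [4, 4] and [2, 2]: y[0] = 4×2 = 8; y[1] = 4×2 + 4×2 = 16; y[2] = 4×2 = 8 → [8, 16, 8]. Given [8, 16, 8] matches, so answer: Yes

Yes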